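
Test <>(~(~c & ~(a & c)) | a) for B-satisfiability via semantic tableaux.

Satisfiable (open branch found)

1. <>(~(~c & ~(a & c)) | a), w0
2. ~(~c & ~(a & c)) | a, w1   [<>-rule on 1: fresh world w1, w0Rw1]
3. a, w1   [|-rule on 2 (branches; this branch)]
Accessibility: w0Rw0, w0Rw1, w1Rw0, w1Rw1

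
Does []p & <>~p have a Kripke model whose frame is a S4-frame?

1. []p & <>~p, 0
2. []p, 0   [&-rule on 1]
3. <>~p, 0   [&-rule on 1]
4. p, 0   [[]-rule on 2 via 0R0]
5. ~p, 1   [<>-rule on 3: fresh world 1, 0R1]
6. p, 1   [[]-rule on 2 via 0R1]
Accessibility: 0R0, 0R1, 1R1
Branch closes: p and ~p both at 1.
All branches of the tableau close; one closing branch shown above.

Unsatisfiable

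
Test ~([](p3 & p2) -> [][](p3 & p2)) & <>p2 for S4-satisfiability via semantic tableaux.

Unsatisfiable (every branch closes)

1. ~([](p3 & p2) -> [][](p3 & p2)) & <>p2, w0
2. ~([](p3 & p2) -> [][](p3 & p2)), w0
3. <>p2, w0
4. [](p3 & p2), w0
5. ~[][](p3 & p2), w0
6. p3 & p2, w0
7. p3, w0
8. p2, w0
9. p2, w1
10. p3 & p2, w1
11. p3, w1
12. ~[](p3 & p2), w2
13. p3 & p2, w2
14. p3, w2
15. p2, w2
16. ~(p3 & p2), w3
17. p3 & p2, w3
18. p3, w3
19. p2, w3
20. ~p2, w3
Accessibility: w0Rw0, w0Rw1, w0Rw2, w0Rw3, w1Rw1, w2Rw2, w2Rw3, w3Rw3
Branch closes: p2 and ~p2 both at w3.
Every branch closes; the branch above is one of them.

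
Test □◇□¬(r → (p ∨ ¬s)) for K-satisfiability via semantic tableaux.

1. □◇□¬(r → (p ∨ ¬s)), w0

Satisfiable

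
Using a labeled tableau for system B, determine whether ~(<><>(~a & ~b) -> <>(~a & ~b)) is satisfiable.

1. ~(<><>(~a & ~b) -> <>(~a & ~b)), w0
2. <><>(~a & ~b), w0   [~->-rule on 1]
3. ~<>(~a & ~b), w0   [~->-rule on 1]
4. ~(~a & ~b), w0   [~<>-rule on 3 via w0Rw0]
5. b, w0   [~&-rule on 4 (branches; this branch)]
6. <>(~a & ~b), w1   [<>-rule on 2: fresh world w1, w0Rw1]
7. ~(~a & ~b), w1   [~<>-rule on 3 via w0Rw1]
8. b, w1   [~&-rule on 7 (branches; this branch)]
9. ~a & ~b, w2   [<>-rule on 6: fresh world w2, w1Rw2]
10. ~a, w2   [&-rule on 9]
11. ~b, w2   [&-rule on 9]
Accessibility: w0Rw0, w0Rw1, w1Rw0, w1Rw1, w1Rw2, w2Rw1, w2Rw2

Satisfiable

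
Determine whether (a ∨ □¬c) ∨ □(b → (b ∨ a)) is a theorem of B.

Valid

Tableau for the negation ¬((a ∨ □¬c) ∨ □(b → (b ∨ a))):
1. ¬((a ∨ □¬c) ∨ □(b → (b ∨ a))), w0
2. ¬(a ∨ □¬c), w0   [¬∨-rule on 1]
3. ¬□(b → (b ∨ a)), w0   [¬∨-rule on 1]
4. ¬a, w0   [¬∨-rule on 2]
5. ¬□¬c, w0   [¬∨-rule on 2]
6. ¬(b → (b ∨ a)), w1   [¬□-rule on 3: fresh world w1, w0Rw1]
7. b, w1   [¬→-rule on 6]
8. ¬(b ∨ a), w1   [¬→-rule on 6]
9. ¬b, w1   [¬∨-rule on 8]
10. ¬a, w1   [¬∨-rule on 8]
Accessibility: w0Rw0, w0Rw1, w1Rw0, w1Rw1
Branch closes: b and ¬b both at w1.
Every branch of the negation's tableau closes; the branch above is one of them.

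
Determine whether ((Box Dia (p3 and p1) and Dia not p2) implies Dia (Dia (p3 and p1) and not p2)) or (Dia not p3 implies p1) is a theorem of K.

Valid

Tableau for the negation not (((Box Dia (p3 and p1) and Dia not p2) implies Dia (Dia (p3 and p1) and not p2)) or (Dia not p3 implies p1)):
1. not (((Box Dia (p3 and p1) and Dia not p2) implies Dia (Dia (p3 and p1) and not p2)) or (Dia not p3 implies p1)), u
2. not ((Box Dia (p3 and p1) and Dia not p2) implies Dia (Dia (p3 and p1) and not p2)), u
3. not (Dia not p3 implies p1), u
4. Box Dia (p3 and p1) and Dia not p2, u
5. not Dia (Dia (p3 and p1) and not p2), u
6. Dia not p3, u
7. not p1, u
8. Box Dia (p3 and p1), u
9. Dia not p2, u
10. not p3, v
11. not (Dia (p3 and p1) and not p2), v
12. Dia (p3 and p1), v
13. p2, v
14. not p2, w
15. not (Dia (p3 and p1) and not p2), w
16. Dia (p3 and p1), w
17. not Dia (p3 and p1), w
18. p3 and p1, x
19. p3, x
20. p1, x
21. p3 and p1, y
22. p3, y
23. p1, y
24. not (p3 and p1), y
25. not p1, y
Accessibility: uRv, uRw, vRx, wRy
Branch closes: p1 and not p1 both at y.
All branches of the negation close; one closing branch shown above.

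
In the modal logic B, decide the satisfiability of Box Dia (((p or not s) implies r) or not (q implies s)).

Satisfiable (open branch found)

1. Box Dia (((p or not s) implies r) or not (q implies s)), w0
2. Dia (((p or not s) implies r) or not (q implies s)), w0   [Box-rule on 1 via w0Rw0]
3. ((p or not s) implies r) or not (q implies s), w1   [Dia-rule on 2: fresh world w1, w0Rw1]
4. Dia (((p or not s) implies r) or not (q implies s)), w1   [Box-rule on 1 via w0Rw1]
5. not (q implies s), w1   [or-rule on 3 (branches; this branch)]
6. q, w1   [neg-implies-rule on 5]
7. not s, w1   [neg-implies-rule on 5]
8. ((p or not s) implies r) or not (q implies s), w2   [Dia-rule on 4: fresh world w2, w1Rw2]
9. not (q implies s), w2   [or-rule on 8 (branches; this branch)]
10. q, w2   [neg-implies-rule on 9]
11. not s, w2   [neg-implies-rule on 9]
Accessibility: w0Rw0, w0Rw1, w1Rw0, w1Rw1, w1Rw2, w2Rw1, w2Rw2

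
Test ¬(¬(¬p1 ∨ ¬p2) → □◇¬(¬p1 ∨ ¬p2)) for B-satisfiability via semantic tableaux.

1. ¬(¬(¬p1 ∨ ¬p2) → □◇¬(¬p1 ∨ ¬p2)), 0
2. ¬(¬p1 ∨ ¬p2), 0
3. ¬□◇¬(¬p1 ∨ ¬p2), 0
4. p1, 0
5. p2, 0
6. ¬◇¬(¬p1 ∨ ¬p2), 1
7. ¬p1 ∨ ¬p2, 0
8. ¬p1 ∨ ¬p2, 1
9. ¬p2, 0
Accessibility: 0R0, 0R1, 1R0, 1R1
Branch closes: p2 and ¬p2 both at 0.
Every branch closes; the branch above is one of them.

Unsatisfiable (every branch closes)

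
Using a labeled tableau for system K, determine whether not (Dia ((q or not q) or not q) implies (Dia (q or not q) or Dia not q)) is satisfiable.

Unsatisfiable

1. not (Dia ((q or not q) or not q) implies (Dia (q or not q) or Dia not q)), 0
2. Dia ((q or not q) or not q), 0
3. not (Dia (q or not q) or Dia not q), 0
4. not Dia (q or not q), 0
5. not Dia not q, 0
6. (q or not q) or not q, 1
7. not (q or not q), 1
8. not q, 1
9. q, 1
Accessibility: 0R1
Branch closes: q and not q both at 1.
(One branch shown.) All branches close.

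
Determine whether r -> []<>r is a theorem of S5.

Valid

Tableau for the negation ~(r -> []<>r):
1. ~(r -> []<>r), w0
2. r, w0
3. ~[]<>r, w0
4. ~<>r, w1
5. ~r, w0
Accessibility: w0Rw0, w0Rw1, w1Rw0, w1Rw1
Branch closes: r and ~r both at w0.
Every branch of the negation's tableau closes; the branch above is one of them.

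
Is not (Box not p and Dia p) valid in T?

Tableau for the negation Box not p and Dia p:
1. Box not p and Dia p, w0
2. Box not p, w0   [and-rule on 1]
3. Dia p, w0   [and-rule on 1]
4. not p, w0   [Box-rule on 2 via w0Rw0]
5. p, w1   [Dia-rule on 3: fresh world w1, w0Rw1]
6. not p, w1   [Box-rule on 2 via w0Rw1]
Accessibility: w0Rw0, w0Rw1, w1Rw1
Branch closes: p and not p both at w1.
Every branch of the negation's tableau closes; the branch above is one of them.

Valid in T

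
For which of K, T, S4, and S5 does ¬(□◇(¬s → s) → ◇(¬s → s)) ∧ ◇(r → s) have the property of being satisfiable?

T-tableau for the formula:
1. ¬(□◇(¬s → s) → ◇(¬s → s)) ∧ ◇(r → s), w0
2. ¬(□◇(¬s → s) → ◇(¬s → s)), w0
3. ◇(r → s), w0
4. □◇(¬s → s), w0
5. ¬◇(¬s → s), w0
6. ◇(¬s → s), w0
7. ¬(¬s → s), w0
8. ¬s, w0
9. r → s, w1
10. ◇(¬s → s), w1
11. ¬(¬s → s), w1
12. ¬s, w1
13. ¬r, w1
14. ¬s → s, w2
15. ◇(¬s → s), w2
16. ¬(¬s → s), w2
17. ¬s, w2
18. s, w2
Accessibility: w0Rw0, w0Rw1, w0Rw2, w1Rw1, w2Rw2
Branch closes: s and ¬s both at w2.
Every branch closes (one shown): unsatisfiable in T, hence also in S4, S5 (every S4/S5-frame is a T-frame).
K-tableau for the formula:
1. ¬(□◇(¬s → s) → ◇(¬s → s)) ∧ ◇(r → s), w0
2. ¬(□◇(¬s → s) → ◇(¬s → s)), w0
3. ◇(r → s), w0
4. □◇(¬s → s), w0
5. ¬◇(¬s → s), w0
6. r → s, w1
7. ◇(¬s → s), w1
8. ¬(¬s → s), w1
9. ¬s, w1
10. ¬r, w1
11. ¬s → s, w2
12. s, w2
Accessibility: w0Rw1, w1Rw2
Complete open branch: satisfiable in K.

K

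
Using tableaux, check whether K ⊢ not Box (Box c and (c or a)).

Not valid

Tableau for the negation Box (Box c and (c or a)):
1. Box (Box c and (c or a)), w0
The negation has an open branch (countermodel exists).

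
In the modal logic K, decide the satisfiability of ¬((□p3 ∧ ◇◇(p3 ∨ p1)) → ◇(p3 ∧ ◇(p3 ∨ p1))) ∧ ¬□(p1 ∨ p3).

1. ¬((□p3 ∧ ◇◇(p3 ∨ p1)) → ◇(p3 ∧ ◇(p3 ∨ p1))) ∧ ¬□(p1 ∨ p3), u
2. ¬((□p3 ∧ ◇◇(p3 ∨ p1)) → ◇(p3 ∧ ◇(p3 ∨ p1))), u
3. ¬□(p1 ∨ p3), u
4. □p3 ∧ ◇◇(p3 ∨ p1), u
5. ¬◇(p3 ∧ ◇(p3 ∨ p1)), u
6. □p3, u
7. ◇◇(p3 ∨ p1), u
8. ¬(p1 ∨ p3), v
9. ¬p1, v
10. ¬p3, v
11. ¬(p3 ∧ ◇(p3 ∨ p1)), v
12. p3, v
Accessibility: uRv
Branch closes: p3 and ¬p3 both at v.
Every branch closes; the branch above is one of them.

No, unsatisfiable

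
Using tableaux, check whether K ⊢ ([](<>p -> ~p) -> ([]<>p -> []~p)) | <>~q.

Tableau for the negation ~(([](<>p -> ~p) -> ([]<>p -> []~p)) | <>~q):
1. ~(([](<>p -> ~p) -> ([]<>p -> []~p)) | <>~q), u
2. ~([](<>p -> ~p) -> ([]<>p -> []~p)), u
3. ~<>~q, u
4. [](<>p -> ~p), u
5. ~([]<>p -> []~p), u
6. []<>p, u
7. ~[]~p, u
8. p, v
9. q, v
10. <>p -> ~p, v
11. <>p, v
12. ~<>p, v
13. p, w
14. ~p, w
Accessibility: uRv, vRw
Branch closes: p and ~p both at w.
Every branch of the negation's tableau closes; the branch above is one of them.

Valid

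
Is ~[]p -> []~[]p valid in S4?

Invalid (countermodel exists)

Tableau for the negation ~(~[]p -> []~[]p):
1. ~(~[]p -> []~[]p), u
2. ~[]p, u
3. ~[]~[]p, u
4. ~p, v
5. []p, w
6. p, w
Accessibility: uRu, uRv, uRw, vRv, wRw
The negation has an open branch (countermodel exists).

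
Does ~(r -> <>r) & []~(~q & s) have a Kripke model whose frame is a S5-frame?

Unsatisfiable (every branch closes)

1. ~(r -> <>r) & []~(~q & s), 0
2. ~(r -> <>r), 0   [&-rule on 1]
3. []~(~q & s), 0   [&-rule on 1]
4. r, 0   [~->-rule on 2]
5. ~<>r, 0   [~->-rule on 2]
6. ~(~q & s), 0   [[]-rule on 3 via 0R0]
7. ~r, 0   [~<>-rule on 5 via 0R0]
Accessibility: 0R0
Branch closes: r and ~r both at 0.
All branches of the tableau close; one closing branch shown above.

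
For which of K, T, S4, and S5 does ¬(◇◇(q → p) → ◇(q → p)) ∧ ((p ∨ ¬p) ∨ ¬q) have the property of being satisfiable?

K, T

S4-tableau for the formula:
1. ¬(◇◇(q → p) → ◇(q → p)) ∧ ((p ∨ ¬p) ∨ ¬q), 0
2. ¬(◇◇(q → p) → ◇(q → p)), 0
3. (p ∨ ¬p) ∨ ¬q, 0
4. ◇◇(q → p), 0
5. ¬◇(q → p), 0
6. ¬(q → p), 0
7. q, 0
8. ¬p, 0
9. p ∨ ¬p, 0
10. ◇(q → p), 1
11. ¬(q → p), 1
12. q, 1
13. ¬p, 1
14. q → p, 2
15. ¬(q → p), 2
16. q, 2
17. ¬p, 2
18. p, 2
Accessibility: 0R0, 0R1, 0R2, 1R1, 1R2, 2R2
Branch closes: p and ¬p both at 2.
Every branch closes (one shown): unsatisfiable in S4, hence also in S5 (every S5-frame is an S4-frame).
T-tableau for the formula:
1. ¬(◇◇(q → p) → ◇(q → p)) ∧ ((p ∨ ¬p) ∨ ¬q), 0
2. ¬(◇◇(q → p) → ◇(q → p)), 0
3. (p ∨ ¬p) ∨ ¬q, 0
4. ◇◇(q → p), 0
5. ¬◇(q → p), 0
6. ¬(q → p), 0
7. q, 0
8. ¬p, 0
9. p ∨ ¬p, 0
10. ◇(q → p), 1
11. ¬(q → p), 1
12. q, 1
13. ¬p, 1
14. q → p, 2
15. p, 2
Accessibility: 0R0, 0R1, 1R1, 1R2, 2R2
Complete open branch: satisfiable in T, hence also in K (this T-model is also a K-model).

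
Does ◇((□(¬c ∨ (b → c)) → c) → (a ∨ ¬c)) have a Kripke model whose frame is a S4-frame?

Satisfiable

1. ◇((□(¬c ∨ (b → c)) → c) → (a ∨ ¬c)), u
2. (□(¬c ∨ (b → c)) → c) → (a ∨ ¬c), v   [◇-rule on 1: fresh world v, uRv]
3. a ∨ ¬c, v   [→-rule on 2 (branches; this branch)]
4. ¬c, v   [∨-rule on 3 (branches; this branch)]
Accessibility: uRu, uRv, vRv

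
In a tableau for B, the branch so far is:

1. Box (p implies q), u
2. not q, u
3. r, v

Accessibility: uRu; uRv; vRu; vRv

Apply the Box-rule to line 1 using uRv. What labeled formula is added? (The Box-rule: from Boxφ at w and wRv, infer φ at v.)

p implies q, v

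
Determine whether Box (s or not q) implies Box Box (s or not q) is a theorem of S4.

Tableau for the negation not (Box (s or not q) implies Box Box (s or not q)):
1. not (Box (s or not q) implies Box Box (s or not q)), w0
2. Box (s or not q), w0
3. not Box Box (s or not q), w0
4. s or not q, w0
5. not q, w0
6. not Box (s or not q), w1
7. s or not q, w1
8. not q, w1
9. not (s or not q), w2
10. not s, w2
11. q, w2
12. s or not q, w2
13. not q, w2
Accessibility: w0Rw0, w0Rw1, w0Rw2, w1Rw1, w1Rw2, w2Rw2
Branch closes: q and not q both at w2.
All branches of the negation close; one closing branch shown above.

Valid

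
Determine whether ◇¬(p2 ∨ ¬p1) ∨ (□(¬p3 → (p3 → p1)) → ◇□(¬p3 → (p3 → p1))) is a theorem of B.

Valid

Tableau for the negation ¬(◇¬(p2 ∨ ¬p1) ∨ (□(¬p3 → (p3 → p1)) → ◇□(¬p3 → (p3 → p1)))):
1. ¬(◇¬(p2 ∨ ¬p1) ∨ (□(¬p3 → (p3 → p1)) → ◇□(¬p3 → (p3 → p1)))), w0
2. ¬◇¬(p2 ∨ ¬p1), w0   [¬∨-rule on 1]
3. ¬(□(¬p3 → (p3 → p1)) → ◇□(¬p3 → (p3 → p1))), w0   [¬∨-rule on 1]
4. □(¬p3 → (p3 → p1)), w0   [¬→-rule on 3]
5. ¬◇□(¬p3 → (p3 → p1)), w0   [¬→-rule on 3]
6. p2 ∨ ¬p1, w0   [¬◇-rule on 2 via w0Rw0]
7. ¬p3 → (p3 → p1), w0   [□-rule on 4 via w0Rw0]
8. ¬□(¬p3 → (p3 → p1)), w0   [¬◇-rule on 5 via w0Rw0]
9. ¬p1, w0   [∨-rule on 6 (branches; this branch)]
10. p3 → p1, w0   [→-rule on 7 (branches; this branch)]
11. ¬p3, w0   [→-rule on 10 (branches; this branch)]
12. ¬(¬p3 → (p3 → p1)), w1   [¬□-rule on 8: fresh world w1, w0Rw1]
13. ¬p3, w1   [¬→-rule on 12]
14. ¬(p3 → p1), w1   [¬→-rule on 12]
15. p3, w1   [¬→-rule on 14]
16. ¬p1, w1   [¬→-rule on 14]
Accessibility: w0Rw0, w0Rw1, w1Rw0, w1Rw1
Branch closes: p3 and ¬p3 both at w1.
All branches of the negation close; one closing branch shown above.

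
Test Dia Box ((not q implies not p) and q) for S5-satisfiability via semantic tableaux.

Satisfiable (open branch found)

1. Dia Box ((not q implies not p) and q), w0
2. Box ((not q implies not p) and q), w1
3. (not q implies not p) and q, w0
4. not q implies not p, w0
5. q, w0
6. (not q implies not p) and q, w1
7. not q implies not p, w1
8. q, w1
9. not p, w0
10. not p, w1
Accessibility: w0Rw0, w0Rw1, w1Rw0, w1Rw1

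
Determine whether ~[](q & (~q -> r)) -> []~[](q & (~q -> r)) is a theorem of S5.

Tableau for the negation ~(~[](q & (~q -> r)) -> []~[](q & (~q -> r))):
1. ~(~[](q & (~q -> r)) -> []~[](q & (~q -> r))), 0
2. ~[](q & (~q -> r)), 0
3. ~[]~[](q & (~q -> r)), 0
4. ~(q & (~q -> r)), 1
5. ~(~q -> r), 1
6. ~q, 1
7. ~r, 1
8. [](q & (~q -> r)), 2
9. q & (~q -> r), 0
10. q, 0
11. ~q -> r, 0
12. q & (~q -> r), 1
13. q, 1
14. ~q -> r, 1
Accessibility: 0R0, 0R1, 0R2, 1R0, 1R1, 1R2, 2R0, 2R1, 2R2
Branch closes: q and ~q both at 1.
All branches of the negation close; one closing branch shown above.

Yes, valid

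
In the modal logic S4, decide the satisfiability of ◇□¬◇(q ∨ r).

1. ◇□¬◇(q ∨ r), 0
2. □¬◇(q ∨ r), 1
3. ¬◇(q ∨ r), 1
4. ¬(q ∨ r), 1
5. ¬q, 1
6. ¬r, 1
Accessibility: 0R0, 0R1, 1R1

Satisfiable (open branch found)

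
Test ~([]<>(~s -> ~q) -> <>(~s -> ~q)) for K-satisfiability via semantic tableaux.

Satisfiable

1. ~([]<>(~s -> ~q) -> <>(~s -> ~q)), 0
2. []<>(~s -> ~q), 0
3. ~<>(~s -> ~q), 0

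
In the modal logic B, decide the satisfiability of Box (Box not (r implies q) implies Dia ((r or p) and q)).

1. Box (Box not (r implies q) implies Dia ((r or p) and q)), 0
2. Box not (r implies q) implies Dia ((r or p) and q), 0
3. Dia ((r or p) and q), 0
4. (r or p) and q, 1
5. r or p, 1
6. q, 1
7. Box not (r implies q) implies Dia ((r or p) and q), 1
8. p, 1
9. Dia ((r or p) and q), 1
10. (r or p) and q, 2
11. r or p, 2
12. q, 2
13. p, 2
Accessibility: 0R0, 0R1, 1R0, 1R1, 1R2, 2R1, 2R2

Satisfiable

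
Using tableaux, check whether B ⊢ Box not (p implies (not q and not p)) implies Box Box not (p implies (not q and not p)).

Tableau for the negation not (Box not (p implies (not q and not p)) implies Box Box not (p implies (not q and not p))):
1. not (Box not (p implies (not q and not p)) implies Box Box not (p implies (not q and not p))), w0
2. Box not (p implies (not q and not p)), w0   [neg-implies-rule on 1]
3. not Box Box not (p implies (not q and not p)), w0   [neg-implies-rule on 1]
4. not (p implies (not q and not p)), w0   [Box-rule on 2 via w0Rw0]
5. p, w0   [neg-implies-rule on 4]
6. not (not q and not p), w0   [neg-implies-rule on 4]
7. not Box not (p implies (not q and not p)), w1   [neg-Box-rule on 3: fresh world w1, w0Rw1]
8. not (p implies (not q and not p)), w1   [Box-rule on 2 via w0Rw1]
9. p, w1   [neg-implies-rule on 8]
10. not (not q and not p), w1   [neg-implies-rule on 8]
11. p implies (not q and not p), w2   [neg-Box-rule on 7: fresh world w2, w1Rw2]
12. not q and not p, w2   [implies-rule on 11 (branches; this branch)]
13. not q, w2   [and-rule on 12]
14. not p, w2   [and-rule on 12]
Accessibility: w0Rw0, w0Rw1, w1Rw0, w1Rw1, w1Rw2, w2Rw1, w2Rw2
The negation has an open branch (countermodel exists).

Invalid (countermodel exists)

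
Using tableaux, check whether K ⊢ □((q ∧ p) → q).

Tableau for the negation ¬□((q ∧ p) → q):
1. ¬□((q ∧ p) → q), u
2. ¬((q ∧ p) → q), v
3. q ∧ p, v
4. ¬q, v
5. q, v
6. p, v
Accessibility: uRv
Branch closes: q and ¬q both at v.
All branches of the negation close; one closing branch shown above.

Yes, valid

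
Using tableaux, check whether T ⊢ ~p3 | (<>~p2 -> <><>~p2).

Tableau for the negation ~(~p3 | (<>~p2 -> <><>~p2)):
1. ~(~p3 | (<>~p2 -> <><>~p2)), w0
2. p3, w0   [~|-rule on 1]
3. ~(<>~p2 -> <><>~p2), w0   [~|-rule on 1]
4. <>~p2, w0   [~->-rule on 3]
5. ~<><>~p2, w0   [~->-rule on 3]
6. ~<>~p2, w0   [~<>-rule on 5 via w0Rw0]
7. p2, w0   [~<>-rule on 6 via w0Rw0]
8. ~p2, w1   [<>-rule on 4: fresh world w1, w0Rw1]
9. ~<>~p2, w1   [~<>-rule on 5 via w0Rw1]
10. p2, w1   [~<>-rule on 6 via w0Rw1]
Accessibility: w0Rw0, w0Rw1, w1Rw1
Branch closes: p2 and ~p2 both at w1.
Every branch of the negation's tableau closes; the branch above is one of them.

Valid in T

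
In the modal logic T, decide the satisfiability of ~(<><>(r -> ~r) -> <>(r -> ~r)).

Yes, satisfiable

1. ~(<><>(r -> ~r) -> <>(r -> ~r)), 0
2. <><>(r -> ~r), 0   [~->-rule on 1]
3. ~<>(r -> ~r), 0   [~->-rule on 1]
4. ~(r -> ~r), 0   [~<>-rule on 3 via 0R0]
5. r, 0   [~->-rule on 4]
6. <>(r -> ~r), 1   [<>-rule on 2: fresh world 1, 0R1]
7. ~(r -> ~r), 1   [~<>-rule on 3 via 0R1]
8. r, 1   [~->-rule on 7]
9. r -> ~r, 2   [<>-rule on 6: fresh world 2, 1R2]
10. ~r, 2   [->-rule on 9 (branches; this branch)]
Accessibility: 0R0, 0R1, 1R1, 1R2, 2R2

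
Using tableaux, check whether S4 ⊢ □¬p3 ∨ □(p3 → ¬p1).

Invalid (countermodel exists)

Tableau for the negation ¬(□¬p3 ∨ □(p3 → ¬p1)):
1. ¬(□¬p3 ∨ □(p3 → ¬p1)), u
2. ¬□¬p3, u   [¬∨-rule on 1]
3. ¬□(p3 → ¬p1), u   [¬∨-rule on 1]
4. p3, v   [¬□-rule on 2: fresh world v, uRv]
5. ¬(p3 → ¬p1), w   [¬□-rule on 3: fresh world w, uRw]
6. p3, w   [¬→-rule on 5]
7. p1, w   [¬→-rule on 5]
Accessibility: uRu, uRv, uRw, vRv, wRw
The negation has an open branch (countermodel exists).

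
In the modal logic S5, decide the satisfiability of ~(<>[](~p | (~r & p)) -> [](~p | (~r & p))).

Unsatisfiable

1. ~(<>[](~p | (~r & p)) -> [](~p | (~r & p))), w0
2. <>[](~p | (~r & p)), w0
3. ~[](~p | (~r & p)), w0
4. [](~p | (~r & p)), w1
5. ~p | (~r & p), w0
6. ~p | (~r & p), w1
7. ~r & p, w0
8. ~r, w0
9. p, w0
10. ~r & p, w1
11. ~r, w1
12. p, w1
13. ~(~p | (~r & p)), w2
14. p, w2
15. ~(~r & p), w2
16. ~p | (~r & p), w2
17. r, w2
18. ~r & p, w2
19. ~r, w2
Accessibility: w0Rw0, w0Rw1, w0Rw2, w1Rw0, w1Rw1, w1Rw2, w2Rw0, w2Rw1, w2Rw2
Branch closes: r and ~r both at w2.
All branches of the tableau close; one closing branch shown above.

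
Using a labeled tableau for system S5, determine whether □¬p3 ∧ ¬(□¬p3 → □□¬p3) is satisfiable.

Unsatisfiable (every branch closes)

1. □¬p3 ∧ ¬(□¬p3 → □□¬p3), w0
2. □¬p3, w0
3. ¬(□¬p3 → □□¬p3), w0
4. ¬□□¬p3, w0
5. ¬p3, w0
6. ¬□¬p3, w1
7. ¬p3, w1
8. p3, w2
9. ¬p3, w2
Accessibility: w0Rw0, w0Rw1, w0Rw2, w1Rw0, w1Rw1, w1Rw2, w2Rw0, w2Rw1, w2Rw2
Branch closes: p3 and ¬p3 both at w2.
Every branch closes; the branch above is one of them.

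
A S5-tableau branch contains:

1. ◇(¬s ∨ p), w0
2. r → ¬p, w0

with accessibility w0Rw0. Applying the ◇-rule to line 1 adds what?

a fresh world w1 with w0Rw1, and ¬s ∨ p at w1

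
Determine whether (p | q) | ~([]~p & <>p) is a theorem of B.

Tableau for the negation ~((p | q) | ~([]~p & <>p)):
1. ~((p | q) | ~([]~p & <>p)), u
2. ~(p | q), u
3. []~p & <>p, u
4. ~p, u
5. ~q, u
6. []~p, u
7. <>p, u
8. p, v
9. ~p, v
Accessibility: uRu, uRv, vRu, vRv
Branch closes: p and ~p both at v.
Every branch of the negation's tableau closes; the branch above is one of them.

Valid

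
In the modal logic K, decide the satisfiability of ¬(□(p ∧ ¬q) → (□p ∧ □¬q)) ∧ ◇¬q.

Unsatisfiable (every branch closes)

1. ¬(□(p ∧ ¬q) → (□p ∧ □¬q)) ∧ ◇¬q, w0
2. ¬(□(p ∧ ¬q) → (□p ∧ □¬q)), w0
3. ◇¬q, w0
4. □(p ∧ ¬q), w0
5. ¬(□p ∧ □¬q), w0
6. ¬□¬q, w0
7. ¬q, w1
8. p ∧ ¬q, w1
9. p, w1
10. q, w2
11. p ∧ ¬q, w2
12. p, w2
13. ¬q, w2
Accessibility: w0Rw1, w0Rw2
Branch closes: q and ¬q both at w2.
(One branch shown.) All branches close.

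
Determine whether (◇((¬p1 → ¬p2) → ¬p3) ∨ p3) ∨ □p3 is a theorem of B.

Tableau for the negation ¬((◇((¬p1 → ¬p2) → ¬p3) ∨ p3) ∨ □p3):
1. ¬((◇((¬p1 → ¬p2) → ¬p3) ∨ p3) ∨ □p3), w0
2. ¬(◇((¬p1 → ¬p2) → ¬p3) ∨ p3), w0
3. ¬□p3, w0
4. ¬◇((¬p1 → ¬p2) → ¬p3), w0
5. ¬p3, w0
6. ¬((¬p1 → ¬p2) → ¬p3), w0
7. ¬p1 → ¬p2, w0
8. p3, w0
Accessibility: w0Rw0
Branch closes: p3 and ¬p3 both at w0.
Every branch of the negation's tableau closes; the branch above is one of them.

Valid in B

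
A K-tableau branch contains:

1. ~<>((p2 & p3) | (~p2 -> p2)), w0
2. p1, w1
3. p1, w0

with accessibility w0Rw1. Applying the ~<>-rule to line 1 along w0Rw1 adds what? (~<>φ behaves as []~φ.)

~((p2 & p3) | (~p2 -> p2)), w1

~<>φ behaves as []~φ: propagate the negated body to each accessible world.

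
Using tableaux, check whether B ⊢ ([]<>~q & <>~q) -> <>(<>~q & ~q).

Tableau for the negation ~(([]<>~q & <>~q) -> <>(<>~q & ~q)):
1. ~(([]<>~q & <>~q) -> <>(<>~q & ~q)), 0
2. []<>~q & <>~q, 0   [~->-rule on 1]
3. ~<>(<>~q & ~q), 0   [~->-rule on 1]
4. []<>~q, 0   [&-rule on 2]
5. <>~q, 0   [&-rule on 2]
6. ~(<>~q & ~q), 0   [~<>-rule on 3 via 0R0]
7. q, 0   [~&-rule on 6 (branches; this branch)]
8. ~q, 1   [<>-rule on 5: fresh world 1, 0R1]
9. ~(<>~q & ~q), 1   [~<>-rule on 3 via 0R1]
10. <>~q, 1   [[]-rule on 4 via 0R1]
11. ~<>~q, 1   [~&-rule on 9 (branches; this branch)]
12. q, 1   [~<>-rule on 11 via 1R1]
Accessibility: 0R0, 0R1, 1R0, 1R1
Branch closes: q and ~q both at 1.
Every branch of the negation's tableau closes; the branch above is one of them.

Valid in B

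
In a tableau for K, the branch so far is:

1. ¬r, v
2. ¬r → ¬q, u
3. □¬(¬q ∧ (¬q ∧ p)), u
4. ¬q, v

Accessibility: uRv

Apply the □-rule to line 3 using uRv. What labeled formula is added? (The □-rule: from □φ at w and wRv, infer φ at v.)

¬(¬q ∧ (¬q ∧ p)), v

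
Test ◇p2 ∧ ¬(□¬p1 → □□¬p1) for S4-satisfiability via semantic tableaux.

1. ◇p2 ∧ ¬(□¬p1 → □□¬p1), u
2. ◇p2, u
3. ¬(□¬p1 → □□¬p1), u
4. □¬p1, u
5. ¬□□¬p1, u
6. ¬p1, u
7. p2, v
8. ¬p1, v
9. ¬□¬p1, w
10. ¬p1, w
11. p1, x
12. ¬p1, x
Accessibility: uRu, uRv, uRw, uRx, vRv, wRw, wRx, xRx
Branch closes: p1 and ¬p1 both at x.
Every branch closes; the branch above is one of them.

Unsatisfiable (every branch closes)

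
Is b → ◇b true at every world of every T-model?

Tableau for the negation ¬(b → ◇b):
1. ¬(b → ◇b), w0
2. b, w0
3. ¬◇b, w0
4. ¬b, w0
Accessibility: w0Rw0
Branch closes: b and ¬b both at w0.
Every branch of the negation's tableau closes; the branch above is one of them.

Valid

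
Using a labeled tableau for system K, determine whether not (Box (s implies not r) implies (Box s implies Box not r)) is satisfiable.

1. not (Box (s implies not r) implies (Box s implies Box not r)), u
2. Box (s implies not r), u
3. not (Box s implies Box not r), u
4. Box s, u
5. not Box not r, u
6. r, v
7. s implies not r, v
8. s, v
9. not r, v
Accessibility: uRv
Branch closes: r and not r both at v.
Every branch closes; the branch above is one of them.

Unsatisfiable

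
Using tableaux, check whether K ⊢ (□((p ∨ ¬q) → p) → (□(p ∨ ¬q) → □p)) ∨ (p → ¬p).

Valid in K

Tableau for the negation ¬((□((p ∨ ¬q) → p) → (□(p ∨ ¬q) → □p)) ∨ (p → ¬p)):
1. ¬((□((p ∨ ¬q) → p) → (□(p ∨ ¬q) → □p)) ∨ (p → ¬p)), u
2. ¬(□((p ∨ ¬q) → p) → (□(p ∨ ¬q) → □p)), u   [¬∨-rule on 1]
3. ¬(p → ¬p), u   [¬∨-rule on 1]
4. □((p ∨ ¬q) → p), u   [¬→-rule on 2]
5. ¬(□(p ∨ ¬q) → □p), u   [¬→-rule on 2]
6. p, u   [¬→-rule on 3]
7. □(p ∨ ¬q), u   [¬→-rule on 5]
8. ¬□p, u   [¬→-rule on 5]
9. ¬p, v   [¬□-rule on 8: fresh world v, uRv]
10. (p ∨ ¬q) → p, v   [□-rule on 4 via uRv]
11. p ∨ ¬q, v   [□-rule on 7 via uRv]
12. ¬(p ∨ ¬q), v   [→-rule on 10 (branches; this branch)]
13. q, v   [¬∨-rule on 12]
14. ¬q, v   [∨-rule on 11 (branches; this branch)]
Accessibility: uRv
Branch closes: q and ¬q both at v.
All branches of the negation close; one closing branch shown above.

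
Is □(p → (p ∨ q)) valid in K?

Tableau for the negation ¬□(p → (p ∨ q)):
1. ¬□(p → (p ∨ q)), u
2. ¬(p → (p ∨ q)), v
3. p, v
4. ¬(p ∨ q), v
5. ¬p, v
6. ¬q, v
Accessibility: uRv
Branch closes: p and ¬p both at v.
Every branch of the negation's tableau closes; the branch above is one of them.

Valid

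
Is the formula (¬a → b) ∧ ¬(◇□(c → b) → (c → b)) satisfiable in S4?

Satisfiable

1. (¬a → b) ∧ ¬(◇□(c → b) → (c → b)), u
2. ¬a → b, u
3. ¬(◇□(c → b) → (c → b)), u
4. ◇□(c → b), u
5. ¬(c → b), u
6. c, u
7. ¬b, u
8. a, u
9. □(c → b), v
10. c → b, v
11. b, v
Accessibility: uRu, uRv, vRv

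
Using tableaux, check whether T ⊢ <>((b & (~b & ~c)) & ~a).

Tableau for the negation ~<>((b & (~b & ~c)) & ~a):
1. ~<>((b & (~b & ~c)) & ~a), u
2. ~((b & (~b & ~c)) & ~a), u   [~<>-rule on 1 via uRu]
3. a, u   [~&-rule on 2 (branches; this branch)]
Accessibility: uRu
The negation has an open branch (countermodel exists).

Invalid (countermodel exists)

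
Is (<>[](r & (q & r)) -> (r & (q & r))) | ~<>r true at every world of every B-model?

Valid

Tableau for the negation ~((<>[](r & (q & r)) -> (r & (q & r))) | ~<>r):
1. ~((<>[](r & (q & r)) -> (r & (q & r))) | ~<>r), u
2. ~(<>[](r & (q & r)) -> (r & (q & r))), u   [~|-rule on 1]
3. <>r, u   [~|-rule on 1]
4. <>[](r & (q & r)), u   [~->-rule on 2]
5. ~(r & (q & r)), u   [~->-rule on 2]
6. ~(q & r), u   [~&-rule on 5 (branches; this branch)]
7. ~q, u   [~&-rule on 6 (branches; this branch)]
8. r, v   [<>-rule on 3: fresh world v, uRv]
9. [](r & (q & r)), w   [<>-rule on 4: fresh world w, uRw]
10. r & (q & r), u   [[]-rule on 9 via wRu]
11. r, u   [&-rule on 10]
12. q & r, u   [&-rule on 10]
13. q, u   [&-rule on 12]
Accessibility: uRu, uRv, uRw, vRu, vRv, wRu, wRw
Branch closes: q and ~q both at u.
Every branch of the negation's tableau closes; the branch above is one of them.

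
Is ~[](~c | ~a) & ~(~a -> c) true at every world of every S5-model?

Tableau for the negation ~(~[](~c | ~a) & ~(~a -> c)):
1. ~(~[](~c | ~a) & ~(~a -> c)), 0
2. ~a -> c, 0
3. c, 0
Accessibility: 0R0
The negation has an open branch (countermodel exists).

Not valid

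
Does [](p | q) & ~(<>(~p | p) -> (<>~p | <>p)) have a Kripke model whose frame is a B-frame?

1. [](p | q) & ~(<>(~p | p) -> (<>~p | <>p)), 0
2. [](p | q), 0   [&-rule on 1]
3. ~(<>(~p | p) -> (<>~p | <>p)), 0   [&-rule on 1]
4. <>(~p | p), 0   [~->-rule on 3]
5. ~(<>~p | <>p), 0   [~->-rule on 3]
6. ~<>~p, 0   [~|-rule on 5]
7. ~<>p, 0   [~|-rule on 5]
8. p | q, 0   [[]-rule on 2 via 0R0]
9. p, 0   [~<>-rule on 6 via 0R0]
10. ~p, 0   [~<>-rule on 7 via 0R0]
Accessibility: 0R0
Branch closes: p and ~p both at 0.
(One branch shown.) All branches close.

No, unsatisfiable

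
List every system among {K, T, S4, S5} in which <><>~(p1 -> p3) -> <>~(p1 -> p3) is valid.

S4, S5

T-tableau for the negation ~(<><>~(p1 -> p3) -> <>~(p1 -> p3)):
1. ~(<><>~(p1 -> p3) -> <>~(p1 -> p3)), u
2. <><>~(p1 -> p3), u
3. ~<>~(p1 -> p3), u
4. p1 -> p3, u
5. p3, u
6. <>~(p1 -> p3), v
7. p1 -> p3, v
8. p3, v
9. ~(p1 -> p3), w
10. p1, w
11. ~p3, w
Accessibility: uRu, uRv, vRv, vRw, wRw
Complete open branch: countermodel on a T-frame, so not valid in T, nor in K (the same frame is also a K-frame).
S4-tableau for the negation ~(<><>~(p1 -> p3) -> <>~(p1 -> p3)):
1. ~(<><>~(p1 -> p3) -> <>~(p1 -> p3)), u
2. <><>~(p1 -> p3), u
3. ~<>~(p1 -> p3), u
4. p1 -> p3, u
5. p3, u
6. <>~(p1 -> p3), v
7. p1 -> p3, v
8. p3, v
9. ~(p1 -> p3), w
10. p1, w
11. ~p3, w
12. p1 -> p3, w
13. p3, w
Accessibility: uRu, uRv, uRw, vRv, vRw, wRw
Branch closes: p3 and ~p3 both at w.
Every branch closes (one shown): valid in S4, hence also in S5 (every theorem of S4 is a theorem of S5).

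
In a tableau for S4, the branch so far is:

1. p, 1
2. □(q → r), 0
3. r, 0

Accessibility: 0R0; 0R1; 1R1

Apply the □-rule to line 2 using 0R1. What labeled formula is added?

q → r, 1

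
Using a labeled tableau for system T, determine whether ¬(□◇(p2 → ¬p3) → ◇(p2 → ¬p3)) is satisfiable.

No, unsatisfiable

1. ¬(□◇(p2 → ¬p3) → ◇(p2 → ¬p3)), w0
2. □◇(p2 → ¬p3), w0   [¬→-rule on 1]
3. ¬◇(p2 → ¬p3), w0   [¬→-rule on 1]
4. ◇(p2 → ¬p3), w0   [□-rule on 2 via w0Rw0]
5. ¬(p2 → ¬p3), w0   [¬◇-rule on 3 via w0Rw0]
6. p2, w0   [¬→-rule on 5]
7. p3, w0   [¬→-rule on 5]
8. p2 → ¬p3, w1   [◇-rule on 4: fresh world w1, w0Rw1]
9. ◇(p2 → ¬p3), w1   [□-rule on 2 via w0Rw1]
10. ¬(p2 → ¬p3), w1   [¬◇-rule on 3 via w0Rw1]
11. p2, w1   [¬→-rule on 10]
12. p3, w1   [¬→-rule on 10]
13. ¬p3, w1   [→-rule on 8 (branches; this branch)]
Accessibility: w0Rw0, w0Rw1, w1Rw1
Branch closes: p3 and ¬p3 both at w1.
All branches of the tableau close; one closing branch shown above.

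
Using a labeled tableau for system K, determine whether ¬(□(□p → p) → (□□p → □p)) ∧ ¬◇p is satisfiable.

Unsatisfiable (every branch closes)

1. ¬(□(□p → p) → (□□p → □p)) ∧ ¬◇p, w0
2. ¬(□(□p → p) → (□□p → □p)), w0
3. ¬◇p, w0
4. □(□p → p), w0
5. ¬(□□p → □p), w0
6. □□p, w0
7. ¬□p, w0
8. ¬p, w1
9. □p → p, w1
10. □p, w1
11. ¬□p, w1
12. ¬p, w2
13. p, w2
Accessibility: w0Rw1, w1Rw2
Branch closes: p and ¬p both at w2.
All branches of the tableau close; one closing branch shown above.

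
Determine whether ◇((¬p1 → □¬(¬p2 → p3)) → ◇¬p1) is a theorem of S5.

Tableau for the negation ¬◇((¬p1 → □¬(¬p2 → p3)) → ◇¬p1):
1. ¬◇((¬p1 → □¬(¬p2 → p3)) → ◇¬p1), w0
2. ¬((¬p1 → □¬(¬p2 → p3)) → ◇¬p1), w0
3. ¬p1 → □¬(¬p2 → p3), w0
4. ¬◇¬p1, w0
5. p1, w0
6. □¬(¬p2 → p3), w0
7. ¬(¬p2 → p3), w0
8. ¬p2, w0
9. ¬p3, w0
Accessibility: w0Rw0
The negation has an open branch (countermodel exists).

Invalid (countermodel exists)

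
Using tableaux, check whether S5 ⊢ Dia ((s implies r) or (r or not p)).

Tableau for the negation not Dia ((s implies r) or (r or not p)):
1. not Dia ((s implies r) or (r or not p)), 0
2. not ((s implies r) or (r or not p)), 0
3. not (s implies r), 0
4. not (r or not p), 0
5. s, 0
6. not r, 0
7. p, 0
Accessibility: 0R0
The negation has an open branch (countermodel exists).

Not valid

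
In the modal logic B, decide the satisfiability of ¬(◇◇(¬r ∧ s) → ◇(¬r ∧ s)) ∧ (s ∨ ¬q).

Satisfiable

1. ¬(◇◇(¬r ∧ s) → ◇(¬r ∧ s)) ∧ (s ∨ ¬q), u
2. ¬(◇◇(¬r ∧ s) → ◇(¬r ∧ s)), u   [∧-rule on 1]
3. s ∨ ¬q, u   [∧-rule on 1]
4. ◇◇(¬r ∧ s), u   [¬→-rule on 2]
5. ¬◇(¬r ∧ s), u   [¬→-rule on 2]
6. ¬(¬r ∧ s), u   [¬◇-rule on 5 via uRu]
7. ¬q, u   [∨-rule on 3 (branches; this branch)]
8. ¬s, u   [¬∧-rule on 6 (branches; this branch)]
9. ◇(¬r ∧ s), v   [◇-rule on 4: fresh world v, uRv]
10. ¬(¬r ∧ s), v   [¬◇-rule on 5 via uRv]
11. ¬s, v   [¬∧-rule on 10 (branches; this branch)]
12. ¬r ∧ s, w   [◇-rule on 9: fresh world w, vRw]
13. ¬r, w   [∧-rule on 12]
14. s, w   [∧-rule on 12]
Accessibility: uRu, uRv, vRu, vRv, vRw, wRv, wRw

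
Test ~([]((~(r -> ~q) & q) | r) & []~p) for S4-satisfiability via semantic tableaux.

Satisfiable (open branch found)

1. ~([]((~(r -> ~q) & q) | r) & []~p), u
2. ~[]~p, u   [~&-rule on 1 (branches; this branch)]
3. p, v   [~[]-rule on 2: fresh world v, uRv]
Accessibility: uRu, uRv, vRv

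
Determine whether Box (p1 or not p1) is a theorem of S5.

Tableau for the negation not Box (p1 or not p1):
1. not Box (p1 or not p1), u
2. not (p1 or not p1), v   [neg-Box-rule on 1: fresh world v, uRv]
3. not p1, v   [neg-or-rule on 2]
4. p1, v   [neg-or-rule on 2]
Accessibility: uRu, uRv, vRu, vRv
Branch closes: p1 and not p1 both at v.
All branches of the negation close; one closing branch shown above.

Valid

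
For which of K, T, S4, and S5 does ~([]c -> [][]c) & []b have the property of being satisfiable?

K, T

S4-tableau for the formula:
1. ~([]c -> [][]c) & []b, w0
2. ~([]c -> [][]c), w0
3. []b, w0
4. []c, w0
5. ~[][]c, w0
6. b, w0
7. c, w0
8. ~[]c, w1
9. b, w1
10. c, w1
11. ~c, w2
12. b, w2
13. c, w2
Accessibility: w0Rw0, w0Rw1, w0Rw2, w1Rw1, w1Rw2, w2Rw2
Branch closes: c and ~c both at w2.
Every branch closes (one shown): unsatisfiable in S4, hence also in S5 (every S5-frame is an S4-frame).
T-tableau for the formula:
1. ~([]c -> [][]c) & []b, w0
2. ~([]c -> [][]c), w0
3. []b, w0
4. []c, w0
5. ~[][]c, w0
6. b, w0
7. c, w0
8. ~[]c, w1
9. b, w1
10. c, w1
11. ~c, w2
Accessibility: w0Rw0, w0Rw1, w1Rw1, w1Rw2, w2Rw2
Complete open branch: satisfiable in T, hence also in K (this T-model is also a K-model).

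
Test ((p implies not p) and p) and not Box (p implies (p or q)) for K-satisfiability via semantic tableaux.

1. ((p implies not p) and p) and not Box (p implies (p or q)), 0
2. (p implies not p) and p, 0
3. not Box (p implies (p or q)), 0
4. p implies not p, 0
5. p, 0
6. not p, 0
Branch closes: p and not p both at 0.
All branches of the tableau close; one closing branch shown above.

No, unsatisfiable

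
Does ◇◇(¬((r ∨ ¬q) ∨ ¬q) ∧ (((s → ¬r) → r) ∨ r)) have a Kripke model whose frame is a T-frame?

1. ◇◇(¬((r ∨ ¬q) ∨ ¬q) ∧ (((s → ¬r) → r) ∨ r)), w0
2. ◇(¬((r ∨ ¬q) ∨ ¬q) ∧ (((s → ¬r) → r) ∨ r)), w1   [◇-rule on 1: fresh world w1, w0Rw1]
3. ¬((r ∨ ¬q) ∨ ¬q) ∧ (((s → ¬r) → r) ∨ r), w2   [◇-rule on 2: fresh world w2, w1Rw2]
4. ¬((r ∨ ¬q) ∨ ¬q), w2   [∧-rule on 3]
5. ((s → ¬r) → r) ∨ r, w2   [∧-rule on 3]
6. ¬(r ∨ ¬q), w2   [¬∨-rule on 4]
7. q, w2   [¬∨-rule on 4]
8. ¬r, w2   [¬∨-rule on 6]
9. (s → ¬r) → r, w2   [∨-rule on 5 (branches; this branch)]
10. ¬(s → ¬r), w2   [→-rule on 9 (branches; this branch)]
11. s, w2   [¬→-rule on 10]
12. r, w2   [¬→-rule on 10]
Accessibility: w0Rw0, w0Rw1, w1Rw1, w1Rw2, w2Rw2
Branch closes: r and ¬r both at w2.
All branches of the tableau close; one closing branch shown above.

No, unsatisfiable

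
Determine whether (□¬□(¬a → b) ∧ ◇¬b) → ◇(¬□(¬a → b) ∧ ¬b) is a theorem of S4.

Valid in S4

Tableau for the negation ¬((□¬□(¬a → b) ∧ ◇¬b) → ◇(¬□(¬a → b) ∧ ¬b)):
1. ¬((□¬□(¬a → b) ∧ ◇¬b) → ◇(¬□(¬a → b) ∧ ¬b)), u
2. □¬□(¬a → b) ∧ ◇¬b, u
3. ¬◇(¬□(¬a → b) ∧ ¬b), u
4. □¬□(¬a → b), u
5. ◇¬b, u
6. ¬(¬□(¬a → b) ∧ ¬b), u
7. ¬□(¬a → b), u
8. □(¬a → b), u
9. ¬a → b, u
10. b, u
11. ¬b, v
12. ¬(¬□(¬a → b) ∧ ¬b), v
13. ¬□(¬a → b), v
14. ¬a → b, v
15. □(¬a → b), v
16. a, v
17. ¬(¬a → b), w
18. ¬a, w
19. ¬b, w
20. ¬(¬□(¬a → b) ∧ ¬b), w
21. ¬□(¬a → b), w
22. ¬a → b, w
23. □(¬a → b), w
24. b, w
Accessibility: uRu, uRv, uRw, vRv, wRw
Branch closes: b and ¬b both at w.
Every branch of the negation's tableau closes; the branch above is one of them.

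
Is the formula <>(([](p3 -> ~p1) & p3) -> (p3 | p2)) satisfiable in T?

1. <>(([](p3 -> ~p1) & p3) -> (p3 | p2)), 0
2. ([](p3 -> ~p1) & p3) -> (p3 | p2), 1
3. p3 | p2, 1
4. p2, 1
Accessibility: 0R0, 0R1, 1R1

Satisfiable (open branch found)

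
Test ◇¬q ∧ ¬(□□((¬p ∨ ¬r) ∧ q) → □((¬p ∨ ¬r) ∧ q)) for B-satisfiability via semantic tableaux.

Unsatisfiable (every branch closes)

1. ◇¬q ∧ ¬(□□((¬p ∨ ¬r) ∧ q) → □((¬p ∨ ¬r) ∧ q)), w0
2. ◇¬q, w0
3. ¬(□□((¬p ∨ ¬r) ∧ q) → □((¬p ∨ ¬r) ∧ q)), w0
4. □□((¬p ∨ ¬r) ∧ q), w0
5. ¬□((¬p ∨ ¬r) ∧ q), w0
6. □((¬p ∨ ¬r) ∧ q), w0
7. (¬p ∨ ¬r) ∧ q, w0
8. ¬p ∨ ¬r, w0
9. q, w0
10. ¬r, w0
11. ¬q, w1
12. □((¬p ∨ ¬r) ∧ q), w1
13. (¬p ∨ ¬r) ∧ q, w1
14. ¬p ∨ ¬r, w1
15. q, w1
Accessibility: w0Rw0, w0Rw1, w1Rw0, w1Rw1
Branch closes: q and ¬q both at w1.
Every branch closes; the branch above is one of them.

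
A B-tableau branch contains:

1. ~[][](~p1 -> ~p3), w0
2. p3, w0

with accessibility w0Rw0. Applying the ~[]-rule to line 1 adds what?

a fresh world w1 with w0Rw1, and ~[](~p1 -> ~p3) at w1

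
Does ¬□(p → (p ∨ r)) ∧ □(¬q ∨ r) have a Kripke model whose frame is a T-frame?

1. ¬□(p → (p ∨ r)) ∧ □(¬q ∨ r), 0
2. ¬□(p → (p ∨ r)), 0
3. □(¬q ∨ r), 0
4. ¬q ∨ r, 0
5. r, 0
6. ¬(p → (p ∨ r)), 1
7. p, 1
8. ¬(p ∨ r), 1
9. ¬p, 1
10. ¬r, 1
Accessibility: 0R0, 0R1, 1R1
Branch closes: p and ¬p both at 1.
(One branch shown.) All branches close.

Unsatisfiable (every branch closes)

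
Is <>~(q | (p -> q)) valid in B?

Invalid (countermodel exists)

Tableau for the negation ~<>~(q | (p -> q)):
1. ~<>~(q | (p -> q)), u
2. q | (p -> q), u   [~<>-rule on 1 via uRu]
3. p -> q, u   [|-rule on 2 (branches; this branch)]
4. q, u   [->-rule on 3 (branches; this branch)]
Accessibility: uRu
The negation has an open branch (countermodel exists).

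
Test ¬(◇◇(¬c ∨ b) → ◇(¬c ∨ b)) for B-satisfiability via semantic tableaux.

1. ¬(◇◇(¬c ∨ b) → ◇(¬c ∨ b)), w0
2. ◇◇(¬c ∨ b), w0
3. ¬◇(¬c ∨ b), w0
4. ¬(¬c ∨ b), w0
5. c, w0
6. ¬b, w0
7. ◇(¬c ∨ b), w1
8. ¬(¬c ∨ b), w1
9. c, w1
10. ¬b, w1
11. ¬c ∨ b, w2
12. b, w2
Accessibility: w0Rw0, w0Rw1, w1Rw0, w1Rw1, w1Rw2, w2Rw1, w2Rw2

Yes, satisfiable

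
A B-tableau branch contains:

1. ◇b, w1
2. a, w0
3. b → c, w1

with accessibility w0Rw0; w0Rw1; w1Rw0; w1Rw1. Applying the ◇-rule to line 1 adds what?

a fresh world w2 with w1Rw2, and b at w2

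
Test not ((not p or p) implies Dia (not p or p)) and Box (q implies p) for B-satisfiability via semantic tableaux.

1. not ((not p or p) implies Dia (not p or p)) and Box (q implies p), u
2. not ((not p or p) implies Dia (not p or p)), u
3. Box (q implies p), u
4. not p or p, u
5. not Dia (not p or p), u
6. q implies p, u
7. not (not p or p), u
8. p, u
9. not p, u
Accessibility: uRu
Branch closes: p and not p both at u.
Every branch closes; the branch above is one of them.

Unsatisfiable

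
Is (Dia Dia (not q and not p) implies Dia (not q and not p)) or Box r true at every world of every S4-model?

Tableau for the negation not ((Dia Dia (not q and not p) implies Dia (not q and not p)) or Box r):
1. not ((Dia Dia (not q and not p) implies Dia (not q and not p)) or Box r), 0
2. not (Dia Dia (not q and not p) implies Dia (not q and not p)), 0   [neg-or-rule on 1]
3. not Box r, 0   [neg-or-rule on 1]
4. Dia Dia (not q and not p), 0   [neg-implies-rule on 2]
5. not Dia (not q and not p), 0   [neg-implies-rule on 2]
6. not (not q and not p), 0   [neg-Dia-rule on 5 via 0R0]
7. p, 0   [neg-and-rule on 6 (branches; this branch)]
8. not r, 1   [neg-Box-rule on 3: fresh world 1, 0R1]
9. not (not q and not p), 1   [neg-Dia-rule on 5 via 0R1]
10. p, 1   [neg-and-rule on 9 (branches; this branch)]
11. Dia (not q and not p), 2   [Dia-rule on 4: fresh world 2, 0R2]
12. not (not q and not p), 2   [neg-Dia-rule on 5 via 0R2]
13. p, 2   [neg-and-rule on 12 (branches; this branch)]
14. not q and not p, 3   [Dia-rule on 11: fresh world 3, 2R3]
15. not q, 3   [and-rule on 14]
16. not p, 3   [and-rule on 14]
17. not (not q and not p), 3   [neg-Dia-rule on 5 via 0R3]
18. p, 3   [neg-and-rule on 17 (branches; this branch)]
Accessibility: 0R0, 0R1, 0R2, 0R3, 1R1, 2R2, 2R3, 3R3
Branch closes: p and not p both at 3.
All branches of the negation close; one closing branch shown above.

Yes, valid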